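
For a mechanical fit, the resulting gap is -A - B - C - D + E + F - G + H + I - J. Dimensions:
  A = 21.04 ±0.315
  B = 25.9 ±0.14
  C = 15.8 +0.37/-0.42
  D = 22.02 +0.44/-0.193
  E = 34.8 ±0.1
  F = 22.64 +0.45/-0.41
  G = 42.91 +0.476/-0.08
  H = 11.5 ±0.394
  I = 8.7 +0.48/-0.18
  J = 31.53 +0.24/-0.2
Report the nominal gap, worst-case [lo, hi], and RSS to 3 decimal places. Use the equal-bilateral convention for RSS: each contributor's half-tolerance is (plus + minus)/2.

nominal=-81.560 wc=[-84.625,-78.788] rss=0.980

Stack each dimension's contribution:
  -A: nom -21.040 → Σnom=-21.040; wc +0.315/-0.315 → slack +0.315/-0.315; half-tol=0.315, Σhalf²=0.099225
  -B: nom -25.900 → Σnom=-46.940; wc +0.140/-0.140 → slack +0.455/-0.455; half-tol=0.140, Σhalf²=0.118825
  -C: nom -15.800 → Σnom=-62.740; wc +0.420/-0.370 → slack +0.875/-0.825; half-tol=0.395, Σhalf²=0.274850
  -D: nom -22.020 → Σnom=-84.760; wc +0.193/-0.440 → slack +1.068/-1.265; half-tol=0.317, Σhalf²=0.375022
  +E: nom +34.800 → Σnom=-49.960; wc +0.100/-0.100 → slack +1.168/-1.365; half-tol=0.100, Σhalf²=0.385022
  +F: nom +22.640 → Σnom=-27.320; wc +0.450/-0.410 → slack +1.618/-1.775; half-tol=0.430, Σhalf²=0.569922
  -G: nom -42.910 → Σnom=-70.230; wc +0.080/-0.476 → slack +1.698/-2.251; half-tol=0.278, Σhalf²=0.647206
  +H: nom +11.500 → Σnom=-58.730; wc +0.394/-0.394 → slack +2.092/-2.645; half-tol=0.394, Σhalf²=0.802442
  +I: nom +8.700 → Σnom=-50.030; wc +0.480/-0.180 → slack +2.572/-2.825; half-tol=0.330, Σhalf²=0.911342
  -J: nom -31.530 → Σnom=-81.560; wc +0.200/-0.240 → slack +2.772/-3.065; half-tol=0.220, Σhalf²=0.959742
Nominal = -81.560. Worst-case = [-81.560 - 3.065, -81.560 + 2.772] = [-84.625, -78.788]. RSS = √0.959742 = 0.980.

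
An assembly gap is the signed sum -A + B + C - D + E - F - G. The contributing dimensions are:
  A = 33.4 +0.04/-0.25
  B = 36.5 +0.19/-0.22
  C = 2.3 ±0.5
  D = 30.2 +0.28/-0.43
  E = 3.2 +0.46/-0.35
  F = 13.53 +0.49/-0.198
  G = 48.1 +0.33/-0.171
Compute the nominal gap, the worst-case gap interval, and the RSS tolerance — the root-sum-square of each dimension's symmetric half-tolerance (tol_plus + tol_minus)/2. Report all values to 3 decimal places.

Stack each dimension's contribution:
  -A: nom -33.400 → Σnom=-33.400; wc +0.250/-0.040 → slack +0.250/-0.040; half-tol=0.145, Σhalf²=0.021025
  +B: nom +36.500 → Σnom=3.100; wc +0.190/-0.220 → slack +0.440/-0.260; half-tol=0.205, Σhalf²=0.063050
  +C: nom +2.300 → Σnom=5.400; wc +0.500/-0.500 → slack +0.940/-0.760; half-tol=0.500, Σhalf²=0.313050
  -D: nom -30.200 → Σnom=-24.800; wc +0.430/-0.280 → slack +1.370/-1.040; half-tol=0.355, Σhalf²=0.439075
  +E: nom +3.200 → Σnom=-21.600; wc +0.460/-0.350 → slack +1.830/-1.390; half-tol=0.405, Σhalf²=0.603100
  -F: nom -13.530 → Σnom=-35.130; wc +0.198/-0.490 → slack +2.028/-1.880; half-tol=0.344, Σhalf²=0.721436
  -G: nom -48.100 → Σnom=-83.230; wc +0.171/-0.330 → slack +2.199/-2.210; half-tol=0.251, Σhalf²=0.784186
Nominal = -83.230. Worst-case = [-83.230 - 2.210, -83.230 + 2.199] = [-85.440, -81.031]. RSS = √0.784186 = 0.886.

nominal=-83.230 wc=[-85.440,-81.031] rss=0.886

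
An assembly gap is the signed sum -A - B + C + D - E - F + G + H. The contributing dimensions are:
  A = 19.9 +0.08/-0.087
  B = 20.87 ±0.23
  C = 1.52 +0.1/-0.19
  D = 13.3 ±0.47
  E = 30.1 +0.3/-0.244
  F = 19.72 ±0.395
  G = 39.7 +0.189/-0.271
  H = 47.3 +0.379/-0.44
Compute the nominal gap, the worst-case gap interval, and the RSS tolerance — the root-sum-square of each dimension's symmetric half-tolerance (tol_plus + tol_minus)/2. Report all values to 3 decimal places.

Stack each dimension's contribution:
  -A: nom -19.900 → Σnom=-19.900; wc +0.087/-0.080 → slack +0.087/-0.080; half-tol=0.083, Σhalf²=0.006972
  -B: nom -20.870 → Σnom=-40.770; wc +0.230/-0.230 → slack +0.317/-0.310; half-tol=0.230, Σhalf²=0.059872
  +C: nom +1.520 → Σnom=-39.250; wc +0.100/-0.190 → slack +0.417/-0.500; half-tol=0.145, Σhalf²=0.080897
  +D: nom +13.300 → Σnom=-25.950; wc +0.470/-0.470 → slack +0.887/-0.970; half-tol=0.470, Σhalf²=0.301797
  -E: nom -30.100 → Σnom=-56.050; wc +0.244/-0.300 → slack +1.131/-1.270; half-tol=0.272, Σhalf²=0.375781
  -F: nom -19.720 → Σnom=-75.770; wc +0.395/-0.395 → slack +1.526/-1.665; half-tol=0.395, Σhalf²=0.531806
  +G: nom +39.700 → Σnom=-36.070; wc +0.189/-0.271 → slack +1.715/-1.936; half-tol=0.230, Σhalf²=0.584706
  +H: nom +47.300 → Σnom=11.230; wc +0.379/-0.440 → slack +2.094/-2.376; half-tol=0.409, Σhalf²=0.752396
Nominal = 11.230. Worst-case = [11.230 - 2.376, 11.230 + 2.094] = [8.854, 13.324]. RSS = √0.752396 = 0.867.

nominal=11.230 wc=[8.854,13.324] rss=0.867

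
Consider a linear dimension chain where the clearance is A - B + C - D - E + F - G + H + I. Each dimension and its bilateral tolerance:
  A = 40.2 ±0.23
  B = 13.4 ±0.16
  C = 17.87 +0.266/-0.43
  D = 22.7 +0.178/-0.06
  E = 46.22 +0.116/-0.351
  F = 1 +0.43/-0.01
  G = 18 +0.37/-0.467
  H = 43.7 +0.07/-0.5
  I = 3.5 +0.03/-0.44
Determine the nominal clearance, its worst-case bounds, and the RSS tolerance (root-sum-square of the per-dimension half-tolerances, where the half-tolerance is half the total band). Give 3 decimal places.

Stack each dimension's contribution:
  +A: nom +40.200 → Σnom=40.200; wc +0.230/-0.230 → slack +0.230/-0.230; half-tol=0.230, Σhalf²=0.052900
  -B: nom -13.400 → Σnom=26.800; wc +0.160/-0.160 → slack +0.390/-0.390; half-tol=0.160, Σhalf²=0.078500
  +C: nom +17.870 → Σnom=44.670; wc +0.266/-0.430 → slack +0.656/-0.820; half-tol=0.348, Σhalf²=0.199604
  -D: nom -22.700 → Σnom=21.970; wc +0.060/-0.178 → slack +0.716/-0.998; half-tol=0.119, Σhalf²=0.213765
  -E: nom -46.220 → Σnom=-24.250; wc +0.351/-0.116 → slack +1.067/-1.114; half-tol=0.233, Σhalf²=0.268287
  +F: nom +1.000 → Σnom=-23.250; wc +0.430/-0.010 → slack +1.497/-1.124; half-tol=0.220, Σhalf²=0.316687
  -G: nom -18.000 → Σnom=-41.250; wc +0.467/-0.370 → slack +1.964/-1.494; half-tol=0.418, Σhalf²=0.491829
  +H: nom +43.700 → Σnom=2.450; wc +0.070/-0.500 → slack +2.034/-1.994; half-tol=0.285, Σhalf²=0.573055
  +I: nom +3.500 → Σnom=5.950; wc +0.030/-0.440 → slack +2.064/-2.434; half-tol=0.235, Σhalf²=0.628279
Nominal = 5.950. Worst-case = [5.950 - 2.434, 5.950 + 2.064] = [3.516, 8.014]. RSS = √0.628279 = 0.793.

nominal=5.950 wc=[3.516,8.014] rss=0.793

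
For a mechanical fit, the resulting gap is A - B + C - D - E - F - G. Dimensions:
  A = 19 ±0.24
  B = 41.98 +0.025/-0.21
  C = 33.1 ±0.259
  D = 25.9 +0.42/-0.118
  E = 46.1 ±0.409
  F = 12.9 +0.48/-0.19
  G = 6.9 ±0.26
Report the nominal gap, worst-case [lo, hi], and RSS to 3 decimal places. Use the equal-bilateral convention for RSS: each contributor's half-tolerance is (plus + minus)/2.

Stack each dimension's contribution:
  +A: nom +19.000 → Σnom=19.000; wc +0.240/-0.240 → slack +0.240/-0.240; half-tol=0.240, Σhalf²=0.057600
  -B: nom -41.980 → Σnom=-22.980; wc +0.210/-0.025 → slack +0.450/-0.265; half-tol=0.117, Σhalf²=0.071406
  +C: nom +33.100 → Σnom=10.120; wc +0.259/-0.259 → slack +0.709/-0.524; half-tol=0.259, Σhalf²=0.138487
  -D: nom -25.900 → Σnom=-15.780; wc +0.118/-0.420 → slack +0.827/-0.944; half-tol=0.269, Σhalf²=0.210848
  -E: nom -46.100 → Σnom=-61.880; wc +0.409/-0.409 → slack +1.236/-1.353; half-tol=0.409, Σhalf²=0.378129
  -F: nom -12.900 → Σnom=-74.780; wc +0.190/-0.480 → slack +1.426/-1.833; half-tol=0.335, Σhalf²=0.490354
  -G: nom -6.900 → Σnom=-81.680; wc +0.260/-0.260 → slack +1.686/-2.093; half-tol=0.260, Σhalf²=0.557954
Nominal = -81.680. Worst-case = [-81.680 - 2.093, -81.680 + 1.686] = [-83.773, -79.994]. RSS = √0.557954 = 0.747.

nominal=-81.680 wc=[-83.773,-79.994] rss=0.747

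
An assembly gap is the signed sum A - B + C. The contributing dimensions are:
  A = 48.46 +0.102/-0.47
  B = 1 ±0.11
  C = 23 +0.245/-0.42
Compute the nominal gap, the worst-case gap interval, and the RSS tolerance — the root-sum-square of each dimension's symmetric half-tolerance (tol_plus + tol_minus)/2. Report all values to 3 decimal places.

nominal=70.460 wc=[69.460,70.917] rss=0.452

Stack each dimension's contribution:
  +A: nom +48.460 → Σnom=48.460; wc +0.102/-0.470 → slack +0.102/-0.470; half-tol=0.286, Σhalf²=0.081796
  -B: nom -1.000 → Σnom=47.460; wc +0.110/-0.110 → slack +0.212/-0.580; half-tol=0.110, Σhalf²=0.093896
  +C: nom +23.000 → Σnom=70.460; wc +0.245/-0.420 → slack +0.457/-1.000; half-tol=0.333, Σhalf²=0.204452
Nominal = 70.460. Worst-case = [70.460 - 1.000, 70.460 + 0.457] = [69.460, 70.917]. RSS = √0.204452 = 0.452.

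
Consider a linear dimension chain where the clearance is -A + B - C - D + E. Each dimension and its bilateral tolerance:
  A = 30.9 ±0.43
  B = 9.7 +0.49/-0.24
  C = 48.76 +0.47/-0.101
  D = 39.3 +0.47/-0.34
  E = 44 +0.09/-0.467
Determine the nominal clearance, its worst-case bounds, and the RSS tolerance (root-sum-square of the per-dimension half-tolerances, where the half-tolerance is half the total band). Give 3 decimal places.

Stack each dimension's contribution:
  -A: nom -30.900 → Σnom=-30.900; wc +0.430/-0.430 → slack +0.430/-0.430; half-tol=0.430, Σhalf²=0.184900
  +B: nom +9.700 → Σnom=-21.200; wc +0.490/-0.240 → slack +0.920/-0.670; half-tol=0.365, Σhalf²=0.318125
  -C: nom -48.760 → Σnom=-69.960; wc +0.101/-0.470 → slack +1.021/-1.140; half-tol=0.285, Σhalf²=0.399635
  -D: nom -39.300 → Σnom=-109.260; wc +0.340/-0.470 → slack +1.361/-1.610; half-tol=0.405, Σhalf²=0.563660
  +E: nom +44.000 → Σnom=-65.260; wc +0.090/-0.467 → slack +1.451/-2.077; half-tol=0.279, Σhalf²=0.641223
Nominal = -65.260. Worst-case = [-65.260 - 2.077, -65.260 + 1.451] = [-67.337, -63.809]. RSS = √0.641223 = 0.801.

nominal=-65.260 wc=[-67.337,-63.809] rss=0.801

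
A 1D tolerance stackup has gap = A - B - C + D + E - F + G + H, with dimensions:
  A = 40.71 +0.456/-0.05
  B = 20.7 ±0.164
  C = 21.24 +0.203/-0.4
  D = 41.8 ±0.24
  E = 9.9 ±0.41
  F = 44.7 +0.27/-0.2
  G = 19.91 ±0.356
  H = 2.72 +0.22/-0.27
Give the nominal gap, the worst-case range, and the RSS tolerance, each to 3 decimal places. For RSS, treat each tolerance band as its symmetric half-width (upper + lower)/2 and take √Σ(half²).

nominal=28.400 wc=[26.437,30.846] rss=0.806

Stack each dimension's contribution:
  +A: nom +40.710 → Σnom=40.710; wc +0.456/-0.050 → slack +0.456/-0.050; half-tol=0.253, Σhalf²=0.064009
  -B: nom -20.700 → Σnom=20.010; wc +0.164/-0.164 → slack +0.620/-0.214; half-tol=0.164, Σhalf²=0.090905
  -C: nom -21.240 → Σnom=-1.230; wc +0.400/-0.203 → slack +1.020/-0.417; half-tol=0.301, Σhalf²=0.181807
  +D: nom +41.800 → Σnom=40.570; wc +0.240/-0.240 → slack +1.260/-0.657; half-tol=0.240, Σhalf²=0.239407
  +E: nom +9.900 → Σnom=50.470; wc +0.410/-0.410 → slack +1.670/-1.067; half-tol=0.410, Σhalf²=0.407507
  -F: nom -44.700 → Σnom=5.770; wc +0.200/-0.270 → slack +1.870/-1.337; half-tol=0.235, Σhalf²=0.462732
  +G: nom +19.910 → Σnom=25.680; wc +0.356/-0.356 → slack +2.226/-1.693; half-tol=0.356, Σhalf²=0.589468
  +H: nom +2.720 → Σnom=28.400; wc +0.220/-0.270 → slack +2.446/-1.963; half-tol=0.245, Σhalf²=0.649493
Nominal = 28.400. Worst-case = [28.400 - 1.963, 28.400 + 2.446] = [26.437, 30.846]. RSS = √0.649493 = 0.806.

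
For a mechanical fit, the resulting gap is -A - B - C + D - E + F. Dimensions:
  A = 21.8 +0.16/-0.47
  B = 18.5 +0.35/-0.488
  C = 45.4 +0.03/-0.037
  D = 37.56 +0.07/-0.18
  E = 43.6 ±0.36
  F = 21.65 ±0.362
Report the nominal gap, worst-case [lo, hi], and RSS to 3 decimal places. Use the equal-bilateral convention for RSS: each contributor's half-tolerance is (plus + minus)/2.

Stack each dimension's contribution:
  -A: nom -21.800 → Σnom=-21.800; wc +0.470/-0.160 → slack +0.470/-0.160; half-tol=0.315, Σhalf²=0.099225
  -B: nom -18.500 → Σnom=-40.300; wc +0.488/-0.350 → slack +0.958/-0.510; half-tol=0.419, Σhalf²=0.274786
  -C: nom -45.400 → Σnom=-85.700; wc +0.037/-0.030 → slack +0.995/-0.540; half-tol=0.034, Σhalf²=0.275908
  +D: nom +37.560 → Σnom=-48.140; wc +0.070/-0.180 → slack +1.065/-0.720; half-tol=0.125, Σhalf²=0.291533
  -E: nom -43.600 → Σnom=-91.740; wc +0.360/-0.360 → slack +1.425/-1.080; half-tol=0.360, Σhalf²=0.421133
  +F: nom +21.650 → Σnom=-70.090; wc +0.362/-0.362 → slack +1.787/-1.442; half-tol=0.362, Σhalf²=0.552177
Nominal = -70.090. Worst-case = [-70.090 - 1.442, -70.090 + 1.787] = [-71.532, -68.303]. RSS = √0.552177 = 0.743.

nominal=-70.090 wc=[-71.532,-68.303] rss=0.743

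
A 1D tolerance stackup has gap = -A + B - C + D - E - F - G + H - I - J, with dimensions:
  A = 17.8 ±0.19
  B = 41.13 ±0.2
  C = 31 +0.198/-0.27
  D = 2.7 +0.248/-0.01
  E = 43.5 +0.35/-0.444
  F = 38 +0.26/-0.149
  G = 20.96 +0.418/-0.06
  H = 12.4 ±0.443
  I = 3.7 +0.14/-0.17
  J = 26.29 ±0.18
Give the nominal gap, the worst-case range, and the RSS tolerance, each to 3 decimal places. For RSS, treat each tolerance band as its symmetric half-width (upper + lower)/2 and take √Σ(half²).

Stack each dimension's contribution:
  -A: nom -17.800 → Σnom=-17.800; wc +0.190/-0.190 → slack +0.190/-0.190; half-tol=0.190, Σhalf²=0.036100
  +B: nom +41.130 → Σnom=23.330; wc +0.200/-0.200 → slack +0.390/-0.390; half-tol=0.200, Σhalf²=0.076100
  -C: nom -31.000 → Σnom=-7.670; wc +0.270/-0.198 → slack +0.660/-0.588; half-tol=0.234, Σhalf²=0.130856
  +D: nom +2.700 → Σnom=-4.970; wc +0.248/-0.010 → slack +0.908/-0.598; half-tol=0.129, Σhalf²=0.147497
  -E: nom -43.500 → Σnom=-48.470; wc +0.444/-0.350 → slack +1.352/-0.948; half-tol=0.397, Σhalf²=0.305106
  -F: nom -38.000 → Σnom=-86.470; wc +0.149/-0.260 → slack +1.501/-1.208; half-tol=0.205, Σhalf²=0.346926
  -G: nom -20.960 → Σnom=-107.430; wc +0.060/-0.418 → slack +1.561/-1.626; half-tol=0.239, Σhalf²=0.404047
  +H: nom +12.400 → Σnom=-95.030; wc +0.443/-0.443 → slack +2.004/-2.069; half-tol=0.443, Σhalf²=0.600296
  -I: nom -3.700 → Σnom=-98.730; wc +0.170/-0.140 → slack +2.174/-2.209; half-tol=0.155, Σhalf²=0.624321
  -J: nom -26.290 → Σnom=-125.020; wc +0.180/-0.180 → slack +2.354/-2.389; half-tol=0.180, Σhalf²=0.656721
Nominal = -125.020. Worst-case = [-125.020 - 2.389, -125.020 + 2.354] = [-127.409, -122.666]. RSS = √0.656721 = 0.810.

nominal=-125.020 wc=[-127.409,-122.666] rss=0.810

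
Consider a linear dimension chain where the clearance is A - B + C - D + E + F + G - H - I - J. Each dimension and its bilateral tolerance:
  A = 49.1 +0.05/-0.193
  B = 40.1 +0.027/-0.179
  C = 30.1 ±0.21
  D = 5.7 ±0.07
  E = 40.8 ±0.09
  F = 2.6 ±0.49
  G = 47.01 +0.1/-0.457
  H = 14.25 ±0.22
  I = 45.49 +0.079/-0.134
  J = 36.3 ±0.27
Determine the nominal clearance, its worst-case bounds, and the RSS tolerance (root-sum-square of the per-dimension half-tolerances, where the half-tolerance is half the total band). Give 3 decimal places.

nominal=27.770 wc=[25.664,29.583] rss=0.730

Stack each dimension's contribution:
  +A: nom +49.100 → Σnom=49.100; wc +0.050/-0.193 → slack +0.050/-0.193; half-tol=0.121, Σhalf²=0.014762
  -B: nom -40.100 → Σnom=9.000; wc +0.179/-0.027 → slack +0.229/-0.220; half-tol=0.103, Σhalf²=0.025371
  +C: nom +30.100 → Σnom=39.100; wc +0.210/-0.210 → slack +0.439/-0.430; half-tol=0.210, Σhalf²=0.069471
  -D: nom -5.700 → Σnom=33.400; wc +0.070/-0.070 → slack +0.509/-0.500; half-tol=0.070, Σhalf²=0.074371
  +E: nom +40.800 → Σnom=74.200; wc +0.090/-0.090 → slack +0.599/-0.590; half-tol=0.090, Σhalf²=0.082471
  +F: nom +2.600 → Σnom=76.800; wc +0.490/-0.490 → slack +1.089/-1.080; half-tol=0.490, Σhalf²=0.322571
  +G: nom +47.010 → Σnom=123.810; wc +0.100/-0.457 → slack +1.189/-1.537; half-tol=0.279, Σhalf²=0.400133
  -H: nom -14.250 → Σnom=109.560; wc +0.220/-0.220 → slack +1.409/-1.757; half-tol=0.220, Σhalf²=0.448533
  -I: nom -45.490 → Σnom=64.070; wc +0.134/-0.079 → slack +1.543/-1.836; half-tol=0.107, Σhalf²=0.459876
  -J: nom -36.300 → Σnom=27.770; wc +0.270/-0.270 → slack +1.813/-2.106; half-tol=0.270, Σhalf²=0.532776
Nominal = 27.770. Worst-case = [27.770 - 2.106, 27.770 + 1.813] = [25.664, 29.583]. RSS = √0.532776 = 0.730.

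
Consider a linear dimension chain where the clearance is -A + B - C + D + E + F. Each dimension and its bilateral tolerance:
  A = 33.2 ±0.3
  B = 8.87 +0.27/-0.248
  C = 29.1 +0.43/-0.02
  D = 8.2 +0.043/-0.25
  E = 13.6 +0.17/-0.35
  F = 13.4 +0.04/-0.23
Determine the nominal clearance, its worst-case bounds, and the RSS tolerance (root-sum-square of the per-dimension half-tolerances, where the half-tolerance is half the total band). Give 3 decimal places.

Stack each dimension's contribution:
  -A: nom -33.200 → Σnom=-33.200; wc +0.300/-0.300 → slack +0.300/-0.300; half-tol=0.300, Σhalf²=0.090000
  +B: nom +8.870 → Σnom=-24.330; wc +0.270/-0.248 → slack +0.570/-0.548; half-tol=0.259, Σhalf²=0.157081
  -C: nom -29.100 → Σnom=-53.430; wc +0.020/-0.430 → slack +0.590/-0.978; half-tol=0.225, Σhalf²=0.207706
  +D: nom +8.200 → Σnom=-45.230; wc +0.043/-0.250 → slack +0.633/-1.228; half-tol=0.146, Σhalf²=0.229168
  +E: nom +13.600 → Σnom=-31.630; wc +0.170/-0.350 → slack +0.803/-1.578; half-tol=0.260, Σhalf²=0.296768
  +F: nom +13.400 → Σnom=-18.230; wc +0.040/-0.230 → slack +0.843/-1.808; half-tol=0.135, Σhalf²=0.314993
Nominal = -18.230. Worst-case = [-18.230 - 1.808, -18.230 + 0.843] = [-20.038, -17.387]. RSS = √0.314993 = 0.561.

nominal=-18.230 wc=[-20.038,-17.387] rss=0.561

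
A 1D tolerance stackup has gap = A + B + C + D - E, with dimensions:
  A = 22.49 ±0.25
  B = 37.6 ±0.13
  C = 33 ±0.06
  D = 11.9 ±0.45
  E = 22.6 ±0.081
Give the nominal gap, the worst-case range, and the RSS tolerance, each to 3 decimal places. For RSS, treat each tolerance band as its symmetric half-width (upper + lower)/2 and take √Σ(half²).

nominal=82.390 wc=[81.419,83.361] rss=0.540

Stack each dimension's contribution:
  +A: nom +22.490 → Σnom=22.490; wc +0.250/-0.250 → slack +0.250/-0.250; half-tol=0.250, Σhalf²=0.062500
  +B: nom +37.600 → Σnom=60.090; wc +0.130/-0.130 → slack +0.380/-0.380; half-tol=0.130, Σhalf²=0.079400
  +C: nom +33.000 → Σnom=93.090; wc +0.060/-0.060 → slack +0.440/-0.440; half-tol=0.060, Σhalf²=0.083000
  +D: nom +11.900 → Σnom=104.990; wc +0.450/-0.450 → slack +0.890/-0.890; half-tol=0.450, Σhalf²=0.285500
  -E: nom -22.600 → Σnom=82.390; wc +0.081/-0.081 → slack +0.971/-0.971; half-tol=0.081, Σhalf²=0.292061
Nominal = 82.390. Worst-case = [82.390 - 0.971, 82.390 + 0.971] = [81.419, 83.361]. RSS = √0.292061 = 0.540.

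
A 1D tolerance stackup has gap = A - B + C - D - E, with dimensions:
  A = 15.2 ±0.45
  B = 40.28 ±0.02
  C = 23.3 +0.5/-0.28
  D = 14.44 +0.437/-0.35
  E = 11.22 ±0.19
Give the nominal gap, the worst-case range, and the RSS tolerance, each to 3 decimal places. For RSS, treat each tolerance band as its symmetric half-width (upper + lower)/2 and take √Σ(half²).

nominal=-27.440 wc=[-28.817,-25.930] rss=0.739

Stack each dimension's contribution:
  +A: nom +15.200 → Σnom=15.200; wc +0.450/-0.450 → slack +0.450/-0.450; half-tol=0.450, Σhalf²=0.202500
  -B: nom -40.280 → Σnom=-25.080; wc +0.020/-0.020 → slack +0.470/-0.470; half-tol=0.020, Σhalf²=0.202900
  +C: nom +23.300 → Σnom=-1.780; wc +0.500/-0.280 → slack +0.970/-0.750; half-tol=0.390, Σhalf²=0.355000
  -D: nom -14.440 → Σnom=-16.220; wc +0.350/-0.437 → slack +1.320/-1.187; half-tol=0.393, Σhalf²=0.509842
  -E: nom -11.220 → Σnom=-27.440; wc +0.190/-0.190 → slack +1.510/-1.377; half-tol=0.190, Σhalf²=0.545942
Nominal = -27.440. Worst-case = [-27.440 - 1.377, -27.440 + 1.510] = [-28.817, -25.930]. RSS = √0.545942 = 0.739.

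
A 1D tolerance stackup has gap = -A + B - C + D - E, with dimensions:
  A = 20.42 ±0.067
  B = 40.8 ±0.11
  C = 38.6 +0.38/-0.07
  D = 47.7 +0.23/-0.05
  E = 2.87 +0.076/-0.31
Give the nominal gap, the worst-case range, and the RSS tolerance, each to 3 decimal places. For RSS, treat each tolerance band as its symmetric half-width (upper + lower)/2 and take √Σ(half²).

Stack each dimension's contribution:
  -A: nom -20.420 → Σnom=-20.420; wc +0.067/-0.067 → slack +0.067/-0.067; half-tol=0.067, Σhalf²=0.004489
  +B: nom +40.800 → Σnom=20.380; wc +0.110/-0.110 → slack +0.177/-0.177; half-tol=0.110, Σhalf²=0.016589
  -C: nom -38.600 → Σnom=-18.220; wc +0.070/-0.380 → slack +0.247/-0.557; half-tol=0.225, Σhalf²=0.067214
  +D: nom +47.700 → Σnom=29.480; wc +0.230/-0.050 → slack +0.477/-0.607; half-tol=0.140, Σhalf²=0.086814
  -E: nom -2.870 → Σnom=26.610; wc +0.310/-0.076 → slack +0.787/-0.683; half-tol=0.193, Σhalf²=0.124063
Nominal = 26.610. Worst-case = [26.610 - 0.683, 26.610 + 0.787] = [25.927, 27.397]. RSS = √0.124063 = 0.352.

nominal=26.610 wc=[25.927,27.397] rss=0.352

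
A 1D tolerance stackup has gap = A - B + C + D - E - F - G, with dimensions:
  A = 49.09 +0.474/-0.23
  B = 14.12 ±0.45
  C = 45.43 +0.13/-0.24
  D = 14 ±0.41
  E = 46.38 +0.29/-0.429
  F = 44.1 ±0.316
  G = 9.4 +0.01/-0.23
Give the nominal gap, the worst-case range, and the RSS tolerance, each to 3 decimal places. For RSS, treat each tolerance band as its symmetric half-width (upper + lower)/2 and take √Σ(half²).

nominal=-5.480 wc=[-7.426,-3.041] rss=0.879

Stack each dimension's contribution:
  +A: nom +49.090 → Σnom=49.090; wc +0.474/-0.230 → slack +0.474/-0.230; half-tol=0.352, Σhalf²=0.123904
  -B: nom -14.120 → Σnom=34.970; wc +0.450/-0.450 → slack +0.924/-0.680; half-tol=0.450, Σhalf²=0.326404
  +C: nom +45.430 → Σnom=80.400; wc +0.130/-0.240 → slack +1.054/-0.920; half-tol=0.185, Σhalf²=0.360629
  +D: nom +14.000 → Σnom=94.400; wc +0.410/-0.410 → slack +1.464/-1.330; half-tol=0.410, Σhalf²=0.528729
  -E: nom -46.380 → Σnom=48.020; wc +0.429/-0.290 → slack +1.893/-1.620; half-tol=0.359, Σhalf²=0.657969
  -F: nom -44.100 → Σnom=3.920; wc +0.316/-0.316 → slack +2.209/-1.936; half-tol=0.316, Σhalf²=0.757825
  -G: nom -9.400 → Σnom=-5.480; wc +0.230/-0.010 → slack +2.439/-1.946; half-tol=0.120, Σhalf²=0.772225
Nominal = -5.480. Worst-case = [-5.480 - 1.946, -5.480 + 2.439] = [-7.426, -3.041]. RSS = √0.772225 = 0.879.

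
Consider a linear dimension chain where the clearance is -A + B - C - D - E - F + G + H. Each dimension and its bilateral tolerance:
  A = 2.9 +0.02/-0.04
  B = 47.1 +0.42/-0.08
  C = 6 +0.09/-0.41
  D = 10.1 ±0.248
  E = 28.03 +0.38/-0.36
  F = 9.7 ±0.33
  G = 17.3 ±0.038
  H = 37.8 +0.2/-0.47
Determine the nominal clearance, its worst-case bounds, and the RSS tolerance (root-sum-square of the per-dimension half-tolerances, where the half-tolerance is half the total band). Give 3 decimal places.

nominal=45.470 wc=[43.814,47.516] rss=0.740

Stack each dimension's contribution:
  -A: nom -2.900 → Σnom=-2.900; wc +0.040/-0.020 → slack +0.040/-0.020; half-tol=0.030, Σhalf²=0.000900
  +B: nom +47.100 → Σnom=44.200; wc +0.420/-0.080 → slack +0.460/-0.100; half-tol=0.250, Σhalf²=0.063400
  -C: nom -6.000 → Σnom=38.200; wc +0.410/-0.090 → slack +0.870/-0.190; half-tol=0.250, Σhalf²=0.125900
  -D: nom -10.100 → Σnom=28.100; wc +0.248/-0.248 → slack +1.118/-0.438; half-tol=0.248, Σhalf²=0.187404
  -E: nom -28.030 → Σnom=0.070; wc +0.360/-0.380 → slack +1.478/-0.818; half-tol=0.370, Σhalf²=0.324304
  -F: nom -9.700 → Σnom=-9.630; wc +0.330/-0.330 → slack +1.808/-1.148; half-tol=0.330, Σhalf²=0.433204
  +G: nom +17.300 → Σnom=7.670; wc +0.038/-0.038 → slack +1.846/-1.186; half-tol=0.038, Σhalf²=0.434648
  +H: nom +37.800 → Σnom=45.470; wc +0.200/-0.470 → slack +2.046/-1.656; half-tol=0.335, Σhalf²=0.546873
Nominal = 45.470. Worst-case = [45.470 - 1.656, 45.470 + 2.046] = [43.814, 47.516]. RSS = √0.546873 = 0.740.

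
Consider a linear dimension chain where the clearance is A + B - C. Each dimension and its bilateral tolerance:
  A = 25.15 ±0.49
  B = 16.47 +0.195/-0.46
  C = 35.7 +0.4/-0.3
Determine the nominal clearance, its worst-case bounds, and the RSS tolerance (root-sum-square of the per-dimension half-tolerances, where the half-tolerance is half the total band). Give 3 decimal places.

Stack each dimension's contribution:
  +A: nom +25.150 → Σnom=25.150; wc +0.490/-0.490 → slack +0.490/-0.490; half-tol=0.490, Σhalf²=0.240100
  +B: nom +16.470 → Σnom=41.620; wc +0.195/-0.460 → slack +0.685/-0.950; half-tol=0.328, Σhalf²=0.347356
  -C: nom -35.700 → Σnom=5.920; wc +0.300/-0.400 → slack +0.985/-1.350; half-tol=0.350, Σhalf²=0.469856
Nominal = 5.920. Worst-case = [5.920 - 1.350, 5.920 + 0.985] = [4.570, 6.905]. RSS = √0.469856 = 0.685.

nominal=5.920 wc=[4.570,6.905] rss=0.685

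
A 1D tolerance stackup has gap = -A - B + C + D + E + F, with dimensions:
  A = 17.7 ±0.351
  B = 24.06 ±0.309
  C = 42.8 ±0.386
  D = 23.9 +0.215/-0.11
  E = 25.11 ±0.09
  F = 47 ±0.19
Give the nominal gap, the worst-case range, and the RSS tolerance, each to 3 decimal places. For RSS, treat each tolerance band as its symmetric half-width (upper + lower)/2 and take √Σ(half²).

Stack each dimension's contribution:
  -A: nom -17.700 → Σnom=-17.700; wc +0.351/-0.351 → slack +0.351/-0.351; half-tol=0.351, Σhalf²=0.123201
  -B: nom -24.060 → Σnom=-41.760; wc +0.309/-0.309 → slack +0.660/-0.660; half-tol=0.309, Σhalf²=0.218682
  +C: nom +42.800 → Σnom=1.040; wc +0.386/-0.386 → slack +1.046/-1.046; half-tol=0.386, Σhalf²=0.367678
  +D: nom +23.900 → Σnom=24.940; wc +0.215/-0.110 → slack +1.261/-1.156; half-tol=0.163, Σhalf²=0.394084
  +E: nom +25.110 → Σnom=50.050; wc +0.090/-0.090 → slack +1.351/-1.246; half-tol=0.090, Σhalf²=0.402184
  +F: nom +47.000 → Σnom=97.050; wc +0.190/-0.190 → slack +1.541/-1.436; half-tol=0.190, Σhalf²=0.438284
Nominal = 97.050. Worst-case = [97.050 - 1.436, 97.050 + 1.541] = [95.614, 98.591]. RSS = √0.438284 = 0.662.

nominal=97.050 wc=[95.614,98.591] rss=0.662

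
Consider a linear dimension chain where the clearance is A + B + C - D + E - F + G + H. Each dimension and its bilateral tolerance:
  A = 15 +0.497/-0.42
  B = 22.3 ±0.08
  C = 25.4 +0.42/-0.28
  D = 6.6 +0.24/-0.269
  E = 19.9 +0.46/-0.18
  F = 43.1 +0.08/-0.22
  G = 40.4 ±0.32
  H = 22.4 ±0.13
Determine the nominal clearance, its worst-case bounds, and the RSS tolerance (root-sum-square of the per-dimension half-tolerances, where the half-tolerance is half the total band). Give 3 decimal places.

nominal=95.700 wc=[93.970,98.096] rss=0.805

Stack each dimension's contribution:
  +A: nom +15.000 → Σnom=15.000; wc +0.497/-0.420 → slack +0.497/-0.420; half-tol=0.459, Σhalf²=0.210222
  +B: nom +22.300 → Σnom=37.300; wc +0.080/-0.080 → slack +0.577/-0.500; half-tol=0.080, Σhalf²=0.216622
  +C: nom +25.400 → Σnom=62.700; wc +0.420/-0.280 → slack +0.997/-0.780; half-tol=0.350, Σhalf²=0.339122
  -D: nom -6.600 → Σnom=56.100; wc +0.269/-0.240 → slack +1.266/-1.020; half-tol=0.255, Σhalf²=0.403892
  +E: nom +19.900 → Σnom=76.000; wc +0.460/-0.180 → slack +1.726/-1.200; half-tol=0.320, Σhalf²=0.506293
  -F: nom -43.100 → Σnom=32.900; wc +0.220/-0.080 → slack +1.946/-1.280; half-tol=0.150, Σhalf²=0.528792
  +G: nom +40.400 → Σnom=73.300; wc +0.320/-0.320 → slack +2.266/-1.600; half-tol=0.320, Σhalf²=0.631193
  +H: nom +22.400 → Σnom=95.700; wc +0.130/-0.130 → slack +2.396/-1.730; half-tol=0.130, Σhalf²=0.648093
Nominal = 95.700. Worst-case = [95.700 - 1.730, 95.700 + 2.396] = [93.970, 98.096]. RSS = √0.648093 = 0.805.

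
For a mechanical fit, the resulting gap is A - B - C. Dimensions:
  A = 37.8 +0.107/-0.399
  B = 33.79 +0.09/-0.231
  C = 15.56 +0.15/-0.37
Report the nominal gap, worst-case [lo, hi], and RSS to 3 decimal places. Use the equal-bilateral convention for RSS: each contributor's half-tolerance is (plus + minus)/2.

Stack each dimension's contribution:
  +A: nom +37.800 → Σnom=37.800; wc +0.107/-0.399 → slack +0.107/-0.399; half-tol=0.253, Σhalf²=0.064009
  -B: nom -33.790 → Σnom=4.010; wc +0.231/-0.090 → slack +0.338/-0.489; half-tol=0.161, Σhalf²=0.089769
  -C: nom -15.560 → Σnom=-11.550; wc +0.370/-0.150 → slack +0.708/-0.639; half-tol=0.260, Σhalf²=0.157369
Nominal = -11.550. Worst-case = [-11.550 - 0.639, -11.550 + 0.708] = [-12.189, -10.842]. RSS = √0.157369 = 0.397.

nominal=-11.550 wc=[-12.189,-10.842] rss=0.397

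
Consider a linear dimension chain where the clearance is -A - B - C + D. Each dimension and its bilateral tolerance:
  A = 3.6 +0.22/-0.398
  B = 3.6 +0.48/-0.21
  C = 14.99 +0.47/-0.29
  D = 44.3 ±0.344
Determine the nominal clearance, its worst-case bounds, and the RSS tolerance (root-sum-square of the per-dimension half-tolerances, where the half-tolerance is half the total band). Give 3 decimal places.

Stack each dimension's contribution:
  -A: nom -3.600 → Σnom=-3.600; wc +0.398/-0.220 → slack +0.398/-0.220; half-tol=0.309, Σhalf²=0.095481
  -B: nom -3.600 → Σnom=-7.200; wc +0.210/-0.480 → slack +0.608/-0.700; half-tol=0.345, Σhalf²=0.214506
  -C: nom -14.990 → Σnom=-22.190; wc +0.290/-0.470 → slack +0.898/-1.170; half-tol=0.380, Σhalf²=0.358906
  +D: nom +44.300 → Σnom=22.110; wc +0.344/-0.344 → slack +1.242/-1.514; half-tol=0.344, Σhalf²=0.477242
Nominal = 22.110. Worst-case = [22.110 - 1.514, 22.110 + 1.242] = [20.596, 23.352]. RSS = √0.477242 = 0.691.

nominal=22.110 wc=[20.596,23.352] rss=0.691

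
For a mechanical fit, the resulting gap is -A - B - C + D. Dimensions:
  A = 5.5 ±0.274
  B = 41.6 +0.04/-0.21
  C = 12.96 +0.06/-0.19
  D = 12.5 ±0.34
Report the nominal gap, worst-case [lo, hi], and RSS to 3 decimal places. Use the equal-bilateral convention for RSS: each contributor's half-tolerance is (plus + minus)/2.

Stack each dimension's contribution:
  -A: nom -5.500 → Σnom=-5.500; wc +0.274/-0.274 → slack +0.274/-0.274; half-tol=0.274, Σhalf²=0.075076
  -B: nom -41.600 → Σnom=-47.100; wc +0.210/-0.040 → slack +0.484/-0.314; half-tol=0.125, Σhalf²=0.090701
  -C: nom -12.960 → Σnom=-60.060; wc +0.190/-0.060 → slack +0.674/-0.374; half-tol=0.125, Σhalf²=0.106326
  +D: nom +12.500 → Σnom=-47.560; wc +0.340/-0.340 → slack +1.014/-0.714; half-tol=0.340, Σhalf²=0.221926
Nominal = -47.560. Worst-case = [-47.560 - 0.714, -47.560 + 1.014] = [-48.274, -46.546]. RSS = √0.221926 = 0.471.

nominal=-47.560 wc=[-48.274,-46.546] rss=0.471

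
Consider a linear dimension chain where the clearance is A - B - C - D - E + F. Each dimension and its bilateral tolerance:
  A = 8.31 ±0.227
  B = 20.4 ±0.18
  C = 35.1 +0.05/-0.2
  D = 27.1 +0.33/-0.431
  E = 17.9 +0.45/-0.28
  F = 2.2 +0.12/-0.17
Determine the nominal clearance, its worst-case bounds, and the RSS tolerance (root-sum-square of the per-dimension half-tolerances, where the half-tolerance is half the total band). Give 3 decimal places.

Stack each dimension's contribution:
  +A: nom +8.310 → Σnom=8.310; wc +0.227/-0.227 → slack +0.227/-0.227; half-tol=0.227, Σhalf²=0.051529
  -B: nom -20.400 → Σnom=-12.090; wc +0.180/-0.180 → slack +0.407/-0.407; half-tol=0.180, Σhalf²=0.083929
  -C: nom -35.100 → Σnom=-47.190; wc +0.200/-0.050 → slack +0.607/-0.457; half-tol=0.125, Σhalf²=0.099554
  -D: nom -27.100 → Σnom=-74.290; wc +0.431/-0.330 → slack +1.038/-0.787; half-tol=0.381, Σhalf²=0.244334
  -E: nom -17.900 → Σnom=-92.190; wc +0.280/-0.450 → slack +1.318/-1.237; half-tol=0.365, Σhalf²=0.377559
  +F: nom +2.200 → Σnom=-89.990; wc +0.120/-0.170 → slack +1.438/-1.407; half-tol=0.145, Σhalf²=0.398584
Nominal = -89.990. Worst-case = [-89.990 - 1.407, -89.990 + 1.438] = [-91.397, -88.552]. RSS = √0.398584 = 0.631.

nominal=-89.990 wc=[-91.397,-88.552] rss=0.631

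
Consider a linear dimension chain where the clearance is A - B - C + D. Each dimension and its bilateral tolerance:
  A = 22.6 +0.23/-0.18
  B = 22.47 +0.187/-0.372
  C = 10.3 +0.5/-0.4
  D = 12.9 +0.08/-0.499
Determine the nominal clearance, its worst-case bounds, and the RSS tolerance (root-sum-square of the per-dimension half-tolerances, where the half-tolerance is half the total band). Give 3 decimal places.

Stack each dimension's contribution:
  +A: nom +22.600 → Σnom=22.600; wc +0.230/-0.180 → slack +0.230/-0.180; half-tol=0.205, Σhalf²=0.042025
  -B: nom -22.470 → Σnom=0.130; wc +0.372/-0.187 → slack +0.602/-0.367; half-tol=0.279, Σhalf²=0.120145
  -C: nom -10.300 → Σnom=-10.170; wc +0.400/-0.500 → slack +1.002/-0.867; half-tol=0.450, Σhalf²=0.322645
  +D: nom +12.900 → Σnom=2.730; wc +0.080/-0.499 → slack +1.082/-1.366; half-tol=0.289, Σhalf²=0.406455
Nominal = 2.730. Worst-case = [2.730 - 1.366, 2.730 + 1.082] = [1.364, 3.812]. RSS = √0.406455 = 0.638.

nominal=2.730 wc=[1.364,3.812] rss=0.638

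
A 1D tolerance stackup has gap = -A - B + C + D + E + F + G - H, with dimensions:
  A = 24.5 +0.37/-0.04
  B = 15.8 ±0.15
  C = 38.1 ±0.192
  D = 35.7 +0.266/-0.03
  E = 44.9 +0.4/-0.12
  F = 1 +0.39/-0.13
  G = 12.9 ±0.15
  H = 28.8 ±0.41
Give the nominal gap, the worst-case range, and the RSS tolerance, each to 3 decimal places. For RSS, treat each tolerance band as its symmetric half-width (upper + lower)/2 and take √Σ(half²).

Stack each dimension's contribution:
  -A: nom -24.500 → Σnom=-24.500; wc +0.040/-0.370 → slack +0.040/-0.370; half-tol=0.205, Σhalf²=0.042025
  -B: nom -15.800 → Σnom=-40.300; wc +0.150/-0.150 → slack +0.190/-0.520; half-tol=0.150, Σhalf²=0.064525
  +C: nom +38.100 → Σnom=-2.200; wc +0.192/-0.192 → slack +0.382/-0.712; half-tol=0.192, Σhalf²=0.101389
  +D: nom +35.700 → Σnom=33.500; wc +0.266/-0.030 → slack +0.648/-0.742; half-tol=0.148, Σhalf²=0.123293
  +E: nom +44.900 → Σnom=78.400; wc +0.400/-0.120 → slack +1.048/-0.862; half-tol=0.260, Σhalf²=0.190893
  +F: nom +1.000 → Σnom=79.400; wc +0.390/-0.130 → slack +1.438/-0.992; half-tol=0.260, Σhalf²=0.258493
  +G: nom +12.900 → Σnom=92.300; wc +0.150/-0.150 → slack +1.588/-1.142; half-tol=0.150, Σhalf²=0.280993
  -H: nom -28.800 → Σnom=63.500; wc +0.410/-0.410 → slack +1.998/-1.552; half-tol=0.410, Σhalf²=0.449093
Nominal = 63.500. Worst-case = [63.500 - 1.552, 63.500 + 1.998] = [61.948, 65.498]. RSS = √0.449093 = 0.670.

nominal=63.500 wc=[61.948,65.498] rss=0.670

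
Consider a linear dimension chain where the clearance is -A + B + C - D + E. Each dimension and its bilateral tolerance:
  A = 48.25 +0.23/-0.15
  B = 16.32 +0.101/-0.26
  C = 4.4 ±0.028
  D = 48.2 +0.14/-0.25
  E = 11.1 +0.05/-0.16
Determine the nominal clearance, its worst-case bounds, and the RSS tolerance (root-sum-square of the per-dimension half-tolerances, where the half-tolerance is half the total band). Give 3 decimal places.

Stack each dimension's contribution:
  -A: nom -48.250 → Σnom=-48.250; wc +0.150/-0.230 → slack +0.150/-0.230; half-tol=0.190, Σhalf²=0.036100
  +B: nom +16.320 → Σnom=-31.930; wc +0.101/-0.260 → slack +0.251/-0.490; half-tol=0.180, Σhalf²=0.068680
  +C: nom +4.400 → Σnom=-27.530; wc +0.028/-0.028 → slack +0.279/-0.518; half-tol=0.028, Σhalf²=0.069464
  -D: nom -48.200 → Σnom=-75.730; wc +0.250/-0.140 → slack +0.529/-0.658; half-tol=0.195, Σhalf²=0.107489
  +E: nom +11.100 → Σnom=-64.630; wc +0.050/-0.160 → slack +0.579/-0.818; half-tol=0.105, Σhalf²=0.118514
Nominal = -64.630. Worst-case = [-64.630 - 0.818, -64.630 + 0.579] = [-65.448, -64.051]. RSS = √0.118514 = 0.344.

nominal=-64.630 wc=[-65.448,-64.051] rss=0.344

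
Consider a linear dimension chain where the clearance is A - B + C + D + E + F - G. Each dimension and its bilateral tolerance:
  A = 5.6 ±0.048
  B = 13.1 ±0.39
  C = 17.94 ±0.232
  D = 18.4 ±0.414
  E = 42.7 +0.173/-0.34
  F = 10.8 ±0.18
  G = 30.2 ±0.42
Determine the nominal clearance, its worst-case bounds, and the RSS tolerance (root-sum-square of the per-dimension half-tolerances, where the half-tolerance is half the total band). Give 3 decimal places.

Stack each dimension's contribution:
  +A: nom +5.600 → Σnom=5.600; wc +0.048/-0.048 → slack +0.048/-0.048; half-tol=0.048, Σhalf²=0.002304
  -B: nom -13.100 → Σnom=-7.500; wc +0.390/-0.390 → slack +0.438/-0.438; half-tol=0.390, Σhalf²=0.154404
  +C: nom +17.940 → Σnom=10.440; wc +0.232/-0.232 → slack +0.670/-0.670; half-tol=0.232, Σhalf²=0.208228
  +D: nom +18.400 → Σnom=28.840; wc +0.414/-0.414 → slack +1.084/-1.084; half-tol=0.414, Σhalf²=0.379624
  +E: nom +42.700 → Σnom=71.540; wc +0.173/-0.340 → slack +1.257/-1.424; half-tol=0.257, Σhalf²=0.445416
  +F: nom +10.800 → Σnom=82.340; wc +0.180/-0.180 → slack +1.437/-1.604; half-tol=0.180, Σhalf²=0.477816
  -G: nom -30.200 → Σnom=52.140; wc +0.420/-0.420 → slack +1.857/-2.024; half-tol=0.420, Σhalf²=0.654216
Nominal = 52.140. Worst-case = [52.140 - 2.024, 52.140 + 1.857] = [50.116, 53.997]. RSS = √0.654216 = 0.809.

nominal=52.140 wc=[50.116,53.997] rss=0.809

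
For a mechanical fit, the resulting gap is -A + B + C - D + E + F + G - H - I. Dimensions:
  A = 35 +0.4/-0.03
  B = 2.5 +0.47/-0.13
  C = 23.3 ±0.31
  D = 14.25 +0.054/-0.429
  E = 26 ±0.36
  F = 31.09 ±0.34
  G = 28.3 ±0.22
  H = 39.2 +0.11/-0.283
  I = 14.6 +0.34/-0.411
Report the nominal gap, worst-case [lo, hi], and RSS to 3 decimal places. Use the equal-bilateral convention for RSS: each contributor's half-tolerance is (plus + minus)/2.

Stack each dimension's contribution:
  -A: nom -35.000 → Σnom=-35.000; wc +0.030/-0.400 → slack +0.030/-0.400; half-tol=0.215, Σhalf²=0.046225
  +B: nom +2.500 → Σnom=-32.500; wc +0.470/-0.130 → slack +0.500/-0.530; half-tol=0.300, Σhalf²=0.136225
  +C: nom +23.300 → Σnom=-9.200; wc +0.310/-0.310 → slack +0.810/-0.840; half-tol=0.310, Σhalf²=0.232325
  -D: nom -14.250 → Σnom=-23.450; wc +0.429/-0.054 → slack +1.239/-0.894; half-tol=0.241, Σhalf²=0.290647
  +E: nom +26.000 → Σnom=2.550; wc +0.360/-0.360 → slack +1.599/-1.254; half-tol=0.360, Σhalf²=0.420247
  +F: nom +31.090 → Σnom=33.640; wc +0.340/-0.340 → slack +1.939/-1.594; half-tol=0.340, Σhalf²=0.535847
  +G: nom +28.300 → Σnom=61.940; wc +0.220/-0.220 → slack +2.159/-1.814; half-tol=0.220, Σhalf²=0.584247
  -H: nom -39.200 → Σnom=22.740; wc +0.283/-0.110 → slack +2.442/-1.924; half-tol=0.196, Σhalf²=0.622860
  -I: nom -14.600 → Σnom=8.140; wc +0.411/-0.340 → slack +2.853/-2.264; half-tol=0.376, Σhalf²=0.763860
Nominal = 8.140. Worst-case = [8.140 - 2.264, 8.140 + 2.853] = [5.876, 10.993]. RSS = √0.763860 = 0.874.

nominal=8.140 wc=[5.876,10.993] rss=0.874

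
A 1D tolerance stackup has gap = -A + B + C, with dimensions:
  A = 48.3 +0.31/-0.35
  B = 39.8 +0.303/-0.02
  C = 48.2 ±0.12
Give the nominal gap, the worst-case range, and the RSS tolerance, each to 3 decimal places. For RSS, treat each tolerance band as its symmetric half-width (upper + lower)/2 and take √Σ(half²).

Stack each dimension's contribution:
  -A: nom -48.300 → Σnom=-48.300; wc +0.350/-0.310 → slack +0.350/-0.310; half-tol=0.330, Σhalf²=0.108900
  +B: nom +39.800 → Σnom=-8.500; wc +0.303/-0.020 → slack +0.653/-0.330; half-tol=0.162, Σhalf²=0.134982
  +C: nom +48.200 → Σnom=39.700; wc +0.120/-0.120 → slack +0.773/-0.450; half-tol=0.120, Σhalf²=0.149382
Nominal = 39.700. Worst-case = [39.700 - 0.450, 39.700 + 0.773] = [39.250, 40.473]. RSS = √0.149382 = 0.386.

nominal=39.700 wc=[39.250,40.473] rss=0.386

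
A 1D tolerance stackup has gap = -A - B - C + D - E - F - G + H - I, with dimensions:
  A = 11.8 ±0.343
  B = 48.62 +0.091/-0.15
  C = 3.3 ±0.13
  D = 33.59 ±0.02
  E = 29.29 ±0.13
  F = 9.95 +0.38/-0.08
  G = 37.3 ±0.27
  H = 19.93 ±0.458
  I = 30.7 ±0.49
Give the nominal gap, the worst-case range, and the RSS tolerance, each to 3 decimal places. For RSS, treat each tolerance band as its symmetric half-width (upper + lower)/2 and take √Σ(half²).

Stack each dimension's contribution:
  -A: nom -11.800 → Σnom=-11.800; wc +0.343/-0.343 → slack +0.343/-0.343; half-tol=0.343, Σhalf²=0.117649
  -B: nom -48.620 → Σnom=-60.420; wc +0.150/-0.091 → slack +0.493/-0.434; half-tol=0.120, Σhalf²=0.132169
  -C: nom -3.300 → Σnom=-63.720; wc +0.130/-0.130 → slack +0.623/-0.564; half-tol=0.130, Σhalf²=0.149069
  +D: nom +33.590 → Σnom=-30.130; wc +0.020/-0.020 → slack +0.643/-0.584; half-tol=0.020, Σhalf²=0.149469
  -E: nom -29.290 → Σnom=-59.420; wc +0.130/-0.130 → slack +0.773/-0.714; half-tol=0.130, Σhalf²=0.166369
  -F: nom -9.950 → Σnom=-69.370; wc +0.080/-0.380 → slack +0.853/-1.094; half-tol=0.230, Σhalf²=0.219269
  -G: nom -37.300 → Σnom=-106.670; wc +0.270/-0.270 → slack +1.123/-1.364; half-tol=0.270, Σhalf²=0.292169
  +H: nom +19.930 → Σnom=-86.740; wc +0.458/-0.458 → slack +1.581/-1.822; half-tol=0.458, Σhalf²=0.501933
  -I: nom -30.700 → Σnom=-117.440; wc +0.490/-0.490 → slack +2.071/-2.312; half-tol=0.490, Σhalf²=0.742033
Nominal = -117.440. Worst-case = [-117.440 - 2.312, -117.440 + 2.071] = [-119.752, -115.369]. RSS = √0.742033 = 0.861.

nominal=-117.440 wc=[-119.752,-115.369] rss=0.861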